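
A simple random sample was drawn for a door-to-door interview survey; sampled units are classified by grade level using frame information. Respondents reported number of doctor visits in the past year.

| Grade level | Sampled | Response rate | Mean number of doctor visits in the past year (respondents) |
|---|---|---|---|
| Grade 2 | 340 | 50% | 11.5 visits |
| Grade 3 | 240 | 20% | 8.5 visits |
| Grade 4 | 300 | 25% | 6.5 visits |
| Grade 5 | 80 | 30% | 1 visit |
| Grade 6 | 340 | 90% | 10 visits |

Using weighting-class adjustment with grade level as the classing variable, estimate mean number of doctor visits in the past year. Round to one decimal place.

Weighting each respondent by the inverse class response rate inflates each class back to its sampled size, so the class weight is n_sampled:
  Grade 2: 340 × 11.5 = 3910
  Grade 3: 240 × 8.5 = 2040
  Grade 4: 300 × 6.5 = 1950
  Grade 5: 80 × 1 = 80
  Grade 6: 340 × 10 = 3400
Adjusted estimate = 11,380 / 1,300 = 8.75385 → 8.8.

8.8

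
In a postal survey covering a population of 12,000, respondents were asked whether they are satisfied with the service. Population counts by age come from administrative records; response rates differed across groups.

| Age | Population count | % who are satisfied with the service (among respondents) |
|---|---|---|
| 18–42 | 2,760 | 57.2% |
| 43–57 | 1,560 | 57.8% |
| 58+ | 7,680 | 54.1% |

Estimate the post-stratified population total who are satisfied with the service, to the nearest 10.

Each cell contributes its population count × the respondent rate:
  18–42: 2,760 × 57.2% = 1578.72
  43–57: 1,560 × 57.8% = 901.68
  58+: 7,680 × 54.1% = 4154.88
Estimated total = 6635.28 → 6,640.

6,640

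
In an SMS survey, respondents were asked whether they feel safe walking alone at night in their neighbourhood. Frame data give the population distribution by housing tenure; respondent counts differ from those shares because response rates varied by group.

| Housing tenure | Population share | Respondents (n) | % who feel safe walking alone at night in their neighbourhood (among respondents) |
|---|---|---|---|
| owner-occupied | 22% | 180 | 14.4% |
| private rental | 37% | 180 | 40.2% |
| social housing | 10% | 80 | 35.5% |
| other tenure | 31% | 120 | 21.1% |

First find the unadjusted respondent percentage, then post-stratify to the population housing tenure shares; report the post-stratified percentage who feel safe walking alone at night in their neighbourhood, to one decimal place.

28.1%

Naive respondent-only estimate (weights = respondent counts):
  (180/560)×14.4 + (180/560)×40.2 + (80/560)×35.5 + (120/560)×21.1 = 27.1429%
Post-stratified estimate weights by population shares:
  0.22×14.4 + 0.37×40.2 + 0.1×35.5 + 0.31×21.1 = 28.133%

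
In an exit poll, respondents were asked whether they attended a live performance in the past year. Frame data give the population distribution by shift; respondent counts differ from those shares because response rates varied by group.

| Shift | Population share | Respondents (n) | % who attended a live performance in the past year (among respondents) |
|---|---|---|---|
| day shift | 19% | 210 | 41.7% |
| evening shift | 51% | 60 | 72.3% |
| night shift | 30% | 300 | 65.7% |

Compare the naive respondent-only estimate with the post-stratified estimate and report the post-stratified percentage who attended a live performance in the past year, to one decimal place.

Unadjusted (pooled respondent) estimate weights by respondent counts:
  (210/570)×41.7 + (60/570)×72.3 + (300/570)×65.7 = 57.5526%
Post-stratifying to population shares instead:
  0.19×41.7 + 0.51×72.3 + 0.3×65.7 = 64.506%

64.5%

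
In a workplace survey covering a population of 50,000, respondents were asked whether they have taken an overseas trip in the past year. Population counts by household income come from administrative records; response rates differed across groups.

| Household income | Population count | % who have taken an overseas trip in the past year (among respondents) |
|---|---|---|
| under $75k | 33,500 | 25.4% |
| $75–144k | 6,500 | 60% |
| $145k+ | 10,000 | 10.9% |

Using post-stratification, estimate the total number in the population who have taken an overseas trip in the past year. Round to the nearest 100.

Estimated count per cell = population count × respondent percentage:
  under $75k: 33,500 × 25.4% = 8509
  $75–144k: 6,500 × 60% = 3900
  $145k+: 10,000 × 10.9% = 1090
Estimated total = 13,499 → 13,500.

13,500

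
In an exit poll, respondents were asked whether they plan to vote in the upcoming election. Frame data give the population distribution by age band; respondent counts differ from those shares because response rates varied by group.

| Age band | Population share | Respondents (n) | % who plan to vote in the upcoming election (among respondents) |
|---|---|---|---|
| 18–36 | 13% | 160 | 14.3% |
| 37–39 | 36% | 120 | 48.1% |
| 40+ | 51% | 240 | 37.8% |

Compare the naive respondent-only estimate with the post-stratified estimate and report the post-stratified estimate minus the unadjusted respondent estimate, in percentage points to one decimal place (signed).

Without adjustment, the pooled respondent share is:
  (160/520)×14.3 + (120/520)×48.1 + (240/520)×37.8 = 32.9462%
Reweighting by population age band shares:
  0.13×14.3 + 0.36×48.1 + 0.51×37.8 = 38.453%
Difference = 38.453 − 32.9462 = 5.5068 pp.

+5.5 percentage points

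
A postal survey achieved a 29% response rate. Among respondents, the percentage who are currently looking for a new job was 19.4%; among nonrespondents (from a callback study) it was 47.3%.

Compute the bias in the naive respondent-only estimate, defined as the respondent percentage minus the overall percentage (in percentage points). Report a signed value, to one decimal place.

Nonresponse fraction = 1 − 0.29 = 0.71.
Bias = (nonresponse fraction) × (respondent percentage − nonrespondent percentage)
     = 0.71 × (19.4 − 47.3) = 0.71 × -27.9 = -19.809.

-19.8 percentage points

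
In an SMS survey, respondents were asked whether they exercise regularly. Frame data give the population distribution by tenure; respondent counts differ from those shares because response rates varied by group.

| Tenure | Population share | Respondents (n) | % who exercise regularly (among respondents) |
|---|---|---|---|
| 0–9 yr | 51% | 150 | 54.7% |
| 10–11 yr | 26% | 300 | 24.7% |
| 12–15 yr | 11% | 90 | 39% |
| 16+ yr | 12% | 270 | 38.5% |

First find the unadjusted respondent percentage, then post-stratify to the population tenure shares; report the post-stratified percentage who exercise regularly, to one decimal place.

43.2%

Unadjusted (pooled respondent) estimate weights by respondent counts:
  (150/810)×54.7 + (300/810)×24.7 + (90/810)×39 + (270/810)×38.5 = 36.4444%
Post-stratifying to population shares instead:
  0.51×54.7 + 0.26×24.7 + 0.11×39 + 0.12×38.5 = 43.229%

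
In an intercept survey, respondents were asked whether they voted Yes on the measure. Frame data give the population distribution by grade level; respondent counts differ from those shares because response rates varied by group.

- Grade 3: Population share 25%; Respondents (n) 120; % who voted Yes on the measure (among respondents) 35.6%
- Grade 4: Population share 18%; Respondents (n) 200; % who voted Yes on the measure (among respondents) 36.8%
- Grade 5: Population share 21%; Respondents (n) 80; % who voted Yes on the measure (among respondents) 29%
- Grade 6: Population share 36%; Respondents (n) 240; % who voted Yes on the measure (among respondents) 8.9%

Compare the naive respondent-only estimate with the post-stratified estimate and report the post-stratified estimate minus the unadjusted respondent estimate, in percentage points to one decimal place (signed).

-0.3 percentage points

Without adjustment, the pooled respondent share is:
  (120/640)×35.6 + (200/640)×36.8 + (80/640)×29 + (240/640)×8.9 = 25.1375%
Post-stratified estimate weights by population shares:
  0.25×35.6 + 0.18×36.8 + 0.21×29 + 0.36×8.9 = 24.818%
Difference = 24.818 − 25.1375 = -0.3195 pp.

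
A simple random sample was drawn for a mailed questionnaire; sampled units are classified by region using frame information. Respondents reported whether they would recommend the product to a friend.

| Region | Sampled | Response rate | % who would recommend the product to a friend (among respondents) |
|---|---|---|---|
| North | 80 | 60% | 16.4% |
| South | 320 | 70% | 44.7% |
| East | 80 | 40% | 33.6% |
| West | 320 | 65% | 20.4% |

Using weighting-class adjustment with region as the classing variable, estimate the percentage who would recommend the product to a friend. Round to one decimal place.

Inverse-response-rate weighting restores each class to its sampled count, so class totals weight by n_sampled:
  North: 80 × 16.4 = 1312
  South: 320 × 44.7 = 14,304
  East: 80 × 33.6 = 2688
  West: 320 × 20.4 = 6528
Adjusted estimate = 24,832 / 800 = 31.04 → 31.0%.

31.0%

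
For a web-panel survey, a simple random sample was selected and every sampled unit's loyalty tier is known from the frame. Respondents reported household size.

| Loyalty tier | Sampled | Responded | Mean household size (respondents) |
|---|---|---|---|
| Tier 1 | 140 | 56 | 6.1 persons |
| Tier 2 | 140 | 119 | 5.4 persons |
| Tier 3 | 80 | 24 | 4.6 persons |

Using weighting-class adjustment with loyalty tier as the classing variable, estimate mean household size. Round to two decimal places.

5.49

Class response rates: Tier 1 56/140 = 40%, Tier 2 119/140 = 85%, Tier 3 24/80 = 30%.
With weight = n_sampled/n_responded per class, the weighted class total is n_sampled:
  Tier 1: 140 × 6.1 = 854
  Tier 2: 140 × 5.4 = 756
  Tier 3: 80 × 4.6 = 368
Adjusted estimate = 1978 / 360 = 5.49444 → 5.49.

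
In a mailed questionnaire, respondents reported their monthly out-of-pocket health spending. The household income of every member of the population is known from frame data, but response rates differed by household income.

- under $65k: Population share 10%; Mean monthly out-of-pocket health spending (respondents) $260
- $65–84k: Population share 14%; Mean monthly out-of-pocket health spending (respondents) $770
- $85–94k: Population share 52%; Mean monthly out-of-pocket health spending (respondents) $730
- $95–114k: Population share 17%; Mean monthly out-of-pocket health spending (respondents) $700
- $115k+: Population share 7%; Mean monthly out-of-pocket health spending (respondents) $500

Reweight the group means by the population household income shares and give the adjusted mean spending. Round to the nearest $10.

$670

Post-stratification weights by population share, not respondent share:
  under $65k: 0.1 × 260 = 26
  $65–84k: 0.14 × 770 = 107.8
  $85–94k: 0.52 × 730 = 379.6
  $95–114k: 0.17 × 700 = 119
  $115k+: 0.07 × 500 = 35
Post-stratified estimate = 667.4 → $670.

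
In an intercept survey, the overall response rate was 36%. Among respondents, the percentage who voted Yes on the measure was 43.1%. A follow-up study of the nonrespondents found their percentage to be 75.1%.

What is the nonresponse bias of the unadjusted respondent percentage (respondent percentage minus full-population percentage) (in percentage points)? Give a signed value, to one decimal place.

-20.5 percentage points

Nonresponse fraction = 1 − 0.36 = 0.64.
Bias = (nonresponse fraction) × (respondent percentage − nonrespondent percentage)
     = 0.64 × (43.1 − 75.1) = 0.64 × -32 = -20.48.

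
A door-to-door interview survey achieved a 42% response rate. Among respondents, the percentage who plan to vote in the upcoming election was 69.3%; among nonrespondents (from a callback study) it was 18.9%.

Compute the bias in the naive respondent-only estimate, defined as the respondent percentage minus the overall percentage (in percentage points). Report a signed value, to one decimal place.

+29.2 percentage points

Nonresponse fraction = 1 − 0.42 = 0.58.
Bias = (nonresponse fraction) × (respondent percentage − nonrespondent percentage)
     = 0.58 × (69.3 − 18.9) = 0.58 × 50.4 = 29.232.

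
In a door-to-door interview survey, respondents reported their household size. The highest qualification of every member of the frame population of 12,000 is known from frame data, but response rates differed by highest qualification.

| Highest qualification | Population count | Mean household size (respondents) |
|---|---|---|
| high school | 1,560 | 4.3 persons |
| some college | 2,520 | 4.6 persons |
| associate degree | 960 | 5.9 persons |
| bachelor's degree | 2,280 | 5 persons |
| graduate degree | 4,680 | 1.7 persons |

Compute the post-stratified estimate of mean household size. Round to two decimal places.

Post-stratification weights by population share, not respondent share:
  high school: (1,560/12,000) × 4.3 = 0.559
  some college: (2,520/12,000) × 4.6 = 0.966
  associate degree: (960/12,000) × 5.9 = 0.472
  bachelor's degree: (2,280/12,000) × 5 = 0.95
  graduate degree: (4,680/12,000) × 1.7 = 0.663
Post-stratified estimate = 3.61 → 3.61.

3.61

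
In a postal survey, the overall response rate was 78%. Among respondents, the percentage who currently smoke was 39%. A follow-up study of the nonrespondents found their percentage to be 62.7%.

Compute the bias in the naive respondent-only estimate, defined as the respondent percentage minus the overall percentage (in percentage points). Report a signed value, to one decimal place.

Nonresponse fraction = 1 − 0.78 = 0.22.
Bias = (nonresponse fraction) × (respondent percentage − nonrespondent percentage)
     = 0.22 × (39 − 62.7) = 0.22 × -23.7 = -5.214.

-5.2 percentage points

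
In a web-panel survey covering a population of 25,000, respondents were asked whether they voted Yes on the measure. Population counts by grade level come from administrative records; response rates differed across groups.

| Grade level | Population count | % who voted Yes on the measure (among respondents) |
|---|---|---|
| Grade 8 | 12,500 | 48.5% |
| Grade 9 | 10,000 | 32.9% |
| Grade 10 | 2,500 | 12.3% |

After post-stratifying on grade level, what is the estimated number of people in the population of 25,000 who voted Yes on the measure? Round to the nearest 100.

Each cell contributes its population count × the respondent rate:
  Grade 8: 12,500 × 48.5% = 6062.5
  Grade 9: 10,000 × 32.9% = 3290
  Grade 10: 2,500 × 12.3% = 307.5
Estimated total = 9660 → 9,700.

9,700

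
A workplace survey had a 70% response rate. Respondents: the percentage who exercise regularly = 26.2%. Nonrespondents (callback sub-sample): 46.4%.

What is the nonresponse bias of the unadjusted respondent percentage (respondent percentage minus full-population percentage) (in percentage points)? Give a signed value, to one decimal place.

-6.1 percentage points

Nonresponse fraction = 1 − 0.7 = 0.3.
Bias = (nonresponse fraction) × (respondent percentage − nonrespondent percentage)
     = 0.3 × (26.2 − 46.4) = 0.3 × -20.2 = -6.06.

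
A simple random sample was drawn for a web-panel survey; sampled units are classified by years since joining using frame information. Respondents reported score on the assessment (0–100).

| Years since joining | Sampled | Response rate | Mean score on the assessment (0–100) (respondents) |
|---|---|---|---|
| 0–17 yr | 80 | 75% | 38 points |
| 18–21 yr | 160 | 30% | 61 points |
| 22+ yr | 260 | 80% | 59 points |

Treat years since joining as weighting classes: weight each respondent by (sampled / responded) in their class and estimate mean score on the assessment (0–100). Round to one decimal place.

Weighting each respondent by the inverse class response rate inflates each class back to its sampled size, so the class weight is n_sampled:
  0–17 yr: 80 × 38 = 3040
  18–21 yr: 160 × 61 = 9760
  22+ yr: 260 × 59 = 15,340
Adjusted estimate = 28,140 / 500 = 56.28 → 56.3.

56.3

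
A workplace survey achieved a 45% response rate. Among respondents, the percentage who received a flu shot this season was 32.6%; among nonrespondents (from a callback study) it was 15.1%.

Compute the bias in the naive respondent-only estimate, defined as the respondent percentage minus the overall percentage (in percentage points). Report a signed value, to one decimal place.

+9.6 percentage points

Nonresponse fraction = 1 − 0.45 = 0.55.
Bias = (nonresponse fraction) × (respondent percentage − nonrespondent percentage)
     = 0.55 × (32.6 − 15.1) = 0.55 × 17.5 = 9.625.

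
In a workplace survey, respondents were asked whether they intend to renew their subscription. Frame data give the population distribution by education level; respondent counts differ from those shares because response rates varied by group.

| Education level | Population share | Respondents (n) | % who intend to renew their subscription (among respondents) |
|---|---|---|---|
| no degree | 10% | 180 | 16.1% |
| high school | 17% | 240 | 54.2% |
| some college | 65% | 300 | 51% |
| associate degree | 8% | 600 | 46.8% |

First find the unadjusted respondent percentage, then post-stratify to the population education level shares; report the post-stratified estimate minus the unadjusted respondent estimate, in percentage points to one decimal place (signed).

Naive respondent-only estimate (weights = respondent counts):
  (180/1320)×16.1 + (240/1320)×54.2 + (300/1320)×51 + (600/1320)×46.8 = 44.9136%
Post-stratifying to population shares instead:
  0.1×16.1 + 0.17×54.2 + 0.65×51 + 0.08×46.8 = 47.718%
Difference = 47.718 − 44.9136 = 2.8044 pp.

+2.8 percentage points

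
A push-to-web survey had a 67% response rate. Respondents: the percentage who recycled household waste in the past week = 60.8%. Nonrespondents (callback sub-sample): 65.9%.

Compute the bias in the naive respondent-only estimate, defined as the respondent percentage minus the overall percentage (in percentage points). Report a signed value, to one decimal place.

-1.7 percentage points

Nonresponse fraction = 1 − 0.67 = 0.33.
Bias = (nonresponse fraction) × (respondent percentage − nonrespondent percentage)
     = 0.33 × (60.8 − 65.9) = 0.33 × -5.1 = -1.683.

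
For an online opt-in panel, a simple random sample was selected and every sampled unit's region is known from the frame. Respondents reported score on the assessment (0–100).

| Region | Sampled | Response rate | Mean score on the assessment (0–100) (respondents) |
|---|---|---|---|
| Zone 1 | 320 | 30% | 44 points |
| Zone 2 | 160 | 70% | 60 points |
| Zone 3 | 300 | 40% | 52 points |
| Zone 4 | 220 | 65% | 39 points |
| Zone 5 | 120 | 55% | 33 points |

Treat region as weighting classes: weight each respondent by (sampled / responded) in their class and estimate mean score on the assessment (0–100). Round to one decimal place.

With weight = n_sampled/n_responded per class, the weighted class total is n_sampled:
  Zone 1: 320 × 44 = 14,080
  Zone 2: 160 × 60 = 9600
  Zone 3: 300 × 52 = 15,600
  Zone 4: 220 × 39 = 8580
  Zone 5: 120 × 33 = 3960
Adjusted estimate = 51,820 / 1,120 = 46.2679 → 46.3.

46.3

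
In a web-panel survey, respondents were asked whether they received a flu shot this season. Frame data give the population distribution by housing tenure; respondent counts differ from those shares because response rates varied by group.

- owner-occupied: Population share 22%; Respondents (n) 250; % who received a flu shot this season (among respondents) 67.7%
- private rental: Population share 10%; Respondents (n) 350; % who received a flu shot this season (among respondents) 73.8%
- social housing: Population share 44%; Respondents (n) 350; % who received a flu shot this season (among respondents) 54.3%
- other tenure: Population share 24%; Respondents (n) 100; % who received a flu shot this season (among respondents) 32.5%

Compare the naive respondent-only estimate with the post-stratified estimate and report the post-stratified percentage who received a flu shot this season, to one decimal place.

54.0%

Naive respondent-only estimate (weights = respondent counts):
  (250/1050)×67.7 + (350/1050)×73.8 + (350/1050)×54.3 + (100/1050)×32.5 = 61.9143%
Reweighting by population housing tenure shares:
  0.22×67.7 + 0.1×73.8 + 0.44×54.3 + 0.24×32.5 = 53.966%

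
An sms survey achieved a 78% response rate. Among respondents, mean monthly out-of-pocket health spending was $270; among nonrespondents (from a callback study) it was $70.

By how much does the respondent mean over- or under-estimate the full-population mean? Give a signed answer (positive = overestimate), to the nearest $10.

Nonresponse fraction = 1 − 0.78 = 0.22.
Bias = (nonresponse fraction) × (respondent mean − nonrespondent mean)
     = 0.22 × (270 − 70) = 0.22 × 200 = 44.

+$40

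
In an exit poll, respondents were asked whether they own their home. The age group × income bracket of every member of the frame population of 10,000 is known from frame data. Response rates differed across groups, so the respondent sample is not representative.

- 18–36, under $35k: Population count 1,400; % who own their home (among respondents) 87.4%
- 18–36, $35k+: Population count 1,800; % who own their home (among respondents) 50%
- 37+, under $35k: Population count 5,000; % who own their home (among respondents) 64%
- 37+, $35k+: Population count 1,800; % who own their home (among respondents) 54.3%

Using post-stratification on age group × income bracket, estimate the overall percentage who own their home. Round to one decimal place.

Post-stratification weights by population share, not respondent share:
  18–36, under $35k: (1,400/10,000) × 87.4 = 12.236
  18–36, $35k+: (1,800/10,000) × 50 = 9
  37+, under $35k: (5,000/10,000) × 64 = 32
  37+, $35k+: (1,800/10,000) × 54.3 = 9.774
Post-stratified estimate = 63.01 → 63.0%.

63.0%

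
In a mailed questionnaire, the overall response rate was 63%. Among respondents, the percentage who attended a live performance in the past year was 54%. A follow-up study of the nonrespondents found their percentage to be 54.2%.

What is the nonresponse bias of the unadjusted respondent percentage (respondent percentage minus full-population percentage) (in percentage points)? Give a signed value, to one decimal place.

Nonresponse fraction = 1 − 0.63 = 0.37.
Bias = (nonresponse fraction) × (respondent percentage − nonrespondent percentage)
     = 0.37 × (54 − 54.2) = 0.37 × -0.2 = -0.074.

-0.1 percentage points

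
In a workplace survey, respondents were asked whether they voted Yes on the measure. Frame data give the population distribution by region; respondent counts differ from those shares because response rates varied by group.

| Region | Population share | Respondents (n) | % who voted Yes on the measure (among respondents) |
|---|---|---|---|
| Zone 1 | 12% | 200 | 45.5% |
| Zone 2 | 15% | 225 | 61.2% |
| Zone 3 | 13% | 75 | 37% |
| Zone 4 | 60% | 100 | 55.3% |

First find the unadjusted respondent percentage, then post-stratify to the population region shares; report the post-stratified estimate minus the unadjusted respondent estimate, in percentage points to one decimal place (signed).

Without adjustment, the pooled respondent share is:
  (200/600)×45.5 + (225/600)×61.2 + (75/600)×37 + (100/600)×55.3 = 51.9583%
Post-stratifying to population shares instead:
  0.12×45.5 + 0.15×61.2 + 0.13×37 + 0.6×55.3 = 52.63%
Difference = 52.63 − 51.9583 = 0.6717 pp.

+0.7 percentage points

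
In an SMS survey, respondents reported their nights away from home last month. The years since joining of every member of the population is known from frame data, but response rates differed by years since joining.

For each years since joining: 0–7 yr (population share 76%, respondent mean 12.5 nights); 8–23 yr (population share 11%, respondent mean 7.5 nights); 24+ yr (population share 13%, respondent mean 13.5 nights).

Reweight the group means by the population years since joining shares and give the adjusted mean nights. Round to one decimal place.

12.1

Weight each group's respondent value by its population share:
  0–7 yr: 0.76 × 12.5 = 9.5
  8–23 yr: 0.11 × 7.5 = 0.825
  24+ yr: 0.13 × 13.5 = 1.755
Post-stratified estimate = 12.08 → 12.1.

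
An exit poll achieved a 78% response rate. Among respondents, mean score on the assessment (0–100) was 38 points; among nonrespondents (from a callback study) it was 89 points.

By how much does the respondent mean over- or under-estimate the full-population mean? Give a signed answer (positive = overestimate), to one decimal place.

Nonresponse fraction = 1 − 0.78 = 0.22.
Bias = (nonresponse fraction) × (respondent mean − nonrespondent mean)
     = 0.22 × (38 − 89) = 0.22 × -51 = -11.22.

-11.2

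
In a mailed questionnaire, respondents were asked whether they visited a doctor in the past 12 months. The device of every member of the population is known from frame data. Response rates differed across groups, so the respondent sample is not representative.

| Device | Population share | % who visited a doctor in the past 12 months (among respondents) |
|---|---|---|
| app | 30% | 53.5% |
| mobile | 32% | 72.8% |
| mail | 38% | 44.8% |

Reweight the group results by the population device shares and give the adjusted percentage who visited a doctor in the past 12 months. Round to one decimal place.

Post-stratification weights by population share, not respondent share:
  app: 0.3 × 53.5 = 16.05
  mobile: 0.32 × 72.8 = 23.296
  mail: 0.38 × 44.8 = 17.024
Post-stratified estimate = 56.37 → 56.4%.

56.4%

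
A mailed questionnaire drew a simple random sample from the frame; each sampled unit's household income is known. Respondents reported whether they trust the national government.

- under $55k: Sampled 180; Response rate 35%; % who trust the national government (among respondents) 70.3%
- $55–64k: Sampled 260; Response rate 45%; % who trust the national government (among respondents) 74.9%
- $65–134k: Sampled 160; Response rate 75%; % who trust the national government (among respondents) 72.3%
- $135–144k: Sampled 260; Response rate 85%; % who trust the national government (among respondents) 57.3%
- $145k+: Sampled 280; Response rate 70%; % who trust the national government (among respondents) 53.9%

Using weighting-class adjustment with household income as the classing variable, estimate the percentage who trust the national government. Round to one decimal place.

Weighting each respondent by the inverse class response rate inflates each class back to its sampled size, so the class weight is n_sampled:
  under $55k: 180 × 70.3 = 12,654
  $55–64k: 260 × 74.9 = 19,474
  $65–134k: 160 × 72.3 = 11,568
  $135–144k: 260 × 57.3 = 14,898
  $145k+: 280 × 53.9 = 15,092
Adjusted estimate = 73,686 / 1,140 = 64.6368 → 64.6%.

64.6%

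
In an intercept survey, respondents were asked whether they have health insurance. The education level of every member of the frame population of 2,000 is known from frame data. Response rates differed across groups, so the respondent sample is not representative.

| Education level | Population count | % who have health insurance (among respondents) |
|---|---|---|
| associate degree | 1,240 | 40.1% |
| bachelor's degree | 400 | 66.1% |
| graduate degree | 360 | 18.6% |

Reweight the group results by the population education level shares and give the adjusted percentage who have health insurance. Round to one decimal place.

Post-stratification weights by population share, not respondent share:
  associate degree: (1,240/2,000) × 40.1 = 24.862
  bachelor's degree: (400/2,000) × 66.1 = 13.22
  graduate degree: (360/2,000) × 18.6 = 3.348
Post-stratified estimate = 41.43 → 41.4%.

41.4%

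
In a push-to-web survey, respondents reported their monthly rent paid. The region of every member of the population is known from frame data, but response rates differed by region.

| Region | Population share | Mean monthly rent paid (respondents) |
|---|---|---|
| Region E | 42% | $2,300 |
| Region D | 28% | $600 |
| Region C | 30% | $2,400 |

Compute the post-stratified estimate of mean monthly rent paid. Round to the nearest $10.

Weight each group's respondent value by its population share:
  Region E: 0.42 × 2300 = 966
  Region D: 0.28 × 600 = 168
  Region C: 0.3 × 2400 = 720
Post-stratified estimate = 1854 → $1,850.

$1,850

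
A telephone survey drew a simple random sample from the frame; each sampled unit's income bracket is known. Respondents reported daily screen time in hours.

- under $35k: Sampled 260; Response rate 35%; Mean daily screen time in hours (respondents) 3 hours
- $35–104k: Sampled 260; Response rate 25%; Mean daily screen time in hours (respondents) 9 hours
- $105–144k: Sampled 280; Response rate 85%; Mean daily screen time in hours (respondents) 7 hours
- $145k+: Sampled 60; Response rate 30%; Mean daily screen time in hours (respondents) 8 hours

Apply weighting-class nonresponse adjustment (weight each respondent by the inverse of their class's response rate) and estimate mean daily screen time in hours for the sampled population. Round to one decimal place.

6.5

With weight = n_sampled/n_responded per class, the weighted class total is n_sampled:
  under $35k: 260 × 3 = 780
  $35–104k: 260 × 9 = 2340
  $105–144k: 280 × 7 = 1960
  $145k+: 60 × 8 = 480
Adjusted estimate = 5560 / 860 = 6.46512 → 6.5.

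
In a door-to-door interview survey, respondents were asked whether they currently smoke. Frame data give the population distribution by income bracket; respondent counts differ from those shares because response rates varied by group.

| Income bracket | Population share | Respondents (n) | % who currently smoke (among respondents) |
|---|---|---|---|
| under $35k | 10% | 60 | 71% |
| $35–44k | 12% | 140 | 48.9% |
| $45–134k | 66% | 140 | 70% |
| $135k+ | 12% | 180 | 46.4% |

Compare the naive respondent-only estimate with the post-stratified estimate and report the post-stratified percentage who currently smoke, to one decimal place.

Unadjusted (pooled respondent) estimate weights by respondent counts:
  (60/520)×71 + (140/520)×48.9 + (140/520)×70 + (180/520)×46.4 = 56.2654%
Post-stratified estimate weights by population shares:
  0.1×71 + 0.12×48.9 + 0.66×70 + 0.12×46.4 = 64.736%

64.7%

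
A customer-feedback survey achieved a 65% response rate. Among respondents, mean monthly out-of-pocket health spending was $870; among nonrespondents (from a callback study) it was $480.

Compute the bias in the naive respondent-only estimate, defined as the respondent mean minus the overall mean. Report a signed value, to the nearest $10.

Nonresponse fraction = 1 − 0.65 = 0.35.
Bias = (nonresponse fraction) × (respondent mean − nonrespondent mean)
     = 0.35 × (870 − 480) = 0.35 × 390 = 136.5.

+$140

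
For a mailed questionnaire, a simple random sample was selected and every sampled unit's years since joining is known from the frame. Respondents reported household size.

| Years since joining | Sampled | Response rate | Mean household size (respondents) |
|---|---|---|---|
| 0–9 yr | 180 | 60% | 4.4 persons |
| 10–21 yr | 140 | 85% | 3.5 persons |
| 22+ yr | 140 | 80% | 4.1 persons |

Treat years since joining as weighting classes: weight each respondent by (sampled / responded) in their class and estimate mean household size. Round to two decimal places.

With weight = n_sampled/n_responded per class, the weighted class total is n_sampled:
  0–9 yr: 180 × 4.4 = 792
  10–21 yr: 140 × 3.5 = 490
  22+ yr: 140 × 4.1 = 574
Adjusted estimate = 1856 / 460 = 4.03478 → 4.03.

4.03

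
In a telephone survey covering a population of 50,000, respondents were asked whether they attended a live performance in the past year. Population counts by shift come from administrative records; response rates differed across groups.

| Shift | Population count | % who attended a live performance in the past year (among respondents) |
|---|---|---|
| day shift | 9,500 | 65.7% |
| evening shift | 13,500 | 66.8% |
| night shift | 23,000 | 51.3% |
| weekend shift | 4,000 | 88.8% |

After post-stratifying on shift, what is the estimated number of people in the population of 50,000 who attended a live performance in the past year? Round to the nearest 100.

Estimated count per cell = population count × respondent percentage:
  day shift: 9,500 × 65.7% = 6241.5
  evening shift: 13,500 × 66.8% = 9018
  night shift: 23,000 × 51.3% = 11,799
  weekend shift: 4,000 × 88.8% = 3552
Estimated total = 30610.5 → 30,600.

30,600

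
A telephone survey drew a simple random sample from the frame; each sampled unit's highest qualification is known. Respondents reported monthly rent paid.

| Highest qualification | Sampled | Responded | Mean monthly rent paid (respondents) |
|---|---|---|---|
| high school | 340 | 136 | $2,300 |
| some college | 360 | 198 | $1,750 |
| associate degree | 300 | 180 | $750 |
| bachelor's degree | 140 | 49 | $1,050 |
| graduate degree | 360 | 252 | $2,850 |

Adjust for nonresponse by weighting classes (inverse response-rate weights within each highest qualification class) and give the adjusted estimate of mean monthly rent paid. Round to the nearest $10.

Class response rates: high school 136/340 = 40%, some college 198/360 = 55%, associate degree 180/300 = 60%, bachelor's degree 49/140 = 35%, graduate degree 252/360 = 70%.
With weight = n_sampled/n_responded per class, the weighted class total is n_sampled:
  high school: 340 × 2300 = 782,000
  some college: 360 × 1750 = 630,000
  associate degree: 300 × 750 = 225,000
  bachelor's degree: 140 × 1050 = 147,000
  graduate degree: 360 × 2850 = 1,026,000
Adjusted estimate = 2,810,000 / 1,500 = 1873.33 → $1,870.

$1,870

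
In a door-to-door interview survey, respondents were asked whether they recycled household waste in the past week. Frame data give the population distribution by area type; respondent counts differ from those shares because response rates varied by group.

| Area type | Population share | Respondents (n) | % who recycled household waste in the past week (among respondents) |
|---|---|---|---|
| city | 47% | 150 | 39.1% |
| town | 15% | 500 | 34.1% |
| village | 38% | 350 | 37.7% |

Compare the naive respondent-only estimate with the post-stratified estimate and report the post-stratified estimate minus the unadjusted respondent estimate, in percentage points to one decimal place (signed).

Naive respondent-only estimate (weights = respondent counts):
  (150/1000)×39.1 + (500/1000)×34.1 + (350/1000)×37.7 = 36.11%
Reweighting by population area type shares:
  0.47×39.1 + 0.15×34.1 + 0.38×37.7 = 37.818%
Difference = 37.818 − 36.11 = 1.708 pp.

+1.7 percentage points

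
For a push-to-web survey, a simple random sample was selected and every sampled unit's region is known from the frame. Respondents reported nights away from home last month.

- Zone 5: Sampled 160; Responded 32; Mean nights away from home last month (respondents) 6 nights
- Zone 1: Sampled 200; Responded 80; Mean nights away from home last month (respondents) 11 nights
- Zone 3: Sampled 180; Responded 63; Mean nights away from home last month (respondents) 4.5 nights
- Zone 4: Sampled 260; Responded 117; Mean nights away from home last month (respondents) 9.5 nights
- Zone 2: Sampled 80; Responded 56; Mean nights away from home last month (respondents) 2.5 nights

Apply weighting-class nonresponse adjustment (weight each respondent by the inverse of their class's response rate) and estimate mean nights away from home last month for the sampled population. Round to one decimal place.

7.5

Response rates by class: Zone 5 32/160 = 20%, Zone 1 80/200 = 40%, Zone 3 63/180 = 35%, Zone 4 117/260 = 45%, Zone 2 56/80 = 70%.
Inverse-response-rate weighting restores each class to its sampled count, so class totals weight by n_sampled:
  Zone 5: 160 × 6 = 960
  Zone 1: 200 × 11 = 2200
  Zone 3: 180 × 4.5 = 810
  Zone 4: 260 × 9.5 = 2470
  Zone 2: 80 × 2.5 = 200
Adjusted estimate = 6640 / 880 = 7.54545 → 7.5.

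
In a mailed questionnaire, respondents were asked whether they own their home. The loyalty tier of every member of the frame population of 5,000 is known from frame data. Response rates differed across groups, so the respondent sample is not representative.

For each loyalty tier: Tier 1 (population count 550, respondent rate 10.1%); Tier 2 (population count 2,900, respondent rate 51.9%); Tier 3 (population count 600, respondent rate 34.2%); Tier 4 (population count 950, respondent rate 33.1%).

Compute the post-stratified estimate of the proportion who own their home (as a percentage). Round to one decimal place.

41.6%

Reweight to the known loyalty tier distribution:
  Tier 1: (550/5,000) × 10.1 = 1.111
  Tier 2: (2,900/5,000) × 51.9 = 30.102
  Tier 3: (600/5,000) × 34.2 = 4.104
  Tier 4: (950/5,000) × 33.1 = 6.289
Post-stratified estimate = 41.606 → 41.6%.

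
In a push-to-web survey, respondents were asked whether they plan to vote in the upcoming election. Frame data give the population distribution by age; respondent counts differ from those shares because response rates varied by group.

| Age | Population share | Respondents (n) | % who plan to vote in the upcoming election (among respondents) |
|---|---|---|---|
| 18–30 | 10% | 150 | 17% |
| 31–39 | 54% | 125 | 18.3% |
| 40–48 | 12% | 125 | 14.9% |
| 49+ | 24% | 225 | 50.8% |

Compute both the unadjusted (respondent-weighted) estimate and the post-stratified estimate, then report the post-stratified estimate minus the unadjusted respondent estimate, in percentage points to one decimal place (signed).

-3.4 percentage points

Without adjustment, the pooled respondent share is:
  (150/625)×17 + (125/625)×18.3 + (125/625)×14.9 + (225/625)×50.8 = 29.008%
Post-stratified estimate weights by population shares:
  0.1×17 + 0.54×18.3 + 0.12×14.9 + 0.24×50.8 = 25.562%
Difference = 25.562 − 29.008 = -3.446 pp.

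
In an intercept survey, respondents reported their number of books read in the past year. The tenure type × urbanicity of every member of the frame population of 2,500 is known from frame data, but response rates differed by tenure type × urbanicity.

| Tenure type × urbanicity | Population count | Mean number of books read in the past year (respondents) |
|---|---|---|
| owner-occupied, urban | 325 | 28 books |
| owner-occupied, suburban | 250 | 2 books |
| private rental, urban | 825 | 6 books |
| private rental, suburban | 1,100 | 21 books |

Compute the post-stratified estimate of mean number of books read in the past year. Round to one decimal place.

Post-stratification weights by population share, not respondent share:
  owner-occupied, urban: (325/2,500) × 28 = 3.64
  owner-occupied, suburban: (250/2,500) × 2 = 0.2
  private rental, urban: (825/2,500) × 6 = 1.98
  private rental, suburban: (1,100/2,500) × 21 = 9.24
Post-stratified estimate = 15.06 → 15.1.

15.1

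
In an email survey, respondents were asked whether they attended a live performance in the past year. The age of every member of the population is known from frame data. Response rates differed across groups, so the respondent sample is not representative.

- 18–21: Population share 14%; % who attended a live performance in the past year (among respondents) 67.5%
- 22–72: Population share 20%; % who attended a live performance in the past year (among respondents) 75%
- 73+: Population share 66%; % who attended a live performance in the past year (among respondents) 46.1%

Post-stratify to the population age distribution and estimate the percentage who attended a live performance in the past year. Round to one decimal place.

54.9%

Weight each group's respondent value by its population share:
  18–21: 0.14 × 67.5 = 9.45
  22–72: 0.2 × 75 = 15
  73+: 0.66 × 46.1 = 30.426
Post-stratified estimate = 54.876 → 54.9%.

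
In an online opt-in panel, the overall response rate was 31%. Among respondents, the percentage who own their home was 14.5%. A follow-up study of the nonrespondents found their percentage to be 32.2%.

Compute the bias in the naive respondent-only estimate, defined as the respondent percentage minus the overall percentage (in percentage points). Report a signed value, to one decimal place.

Nonresponse fraction = 1 − 0.31 = 0.69.
Bias = (nonresponse fraction) × (respondent percentage − nonrespondent percentage)
     = 0.69 × (14.5 − 32.2) = 0.69 × -17.7 = -12.213.

-12.2 percentage points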